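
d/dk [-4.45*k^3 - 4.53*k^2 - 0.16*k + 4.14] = -13.35*k^2 - 9.06*k - 0.16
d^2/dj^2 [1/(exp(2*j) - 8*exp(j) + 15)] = 4*((2 - exp(j))*(exp(2*j) - 8*exp(j) + 15) + 2*(exp(j) - 4)^2*exp(j))*exp(j)/(exp(2*j) - 8*exp(j) + 15)^3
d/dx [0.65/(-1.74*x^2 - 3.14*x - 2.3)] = (2.262*x + 2.041)/(1.74*x^2 + 3.14*x + 2.3)^2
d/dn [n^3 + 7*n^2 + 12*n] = 3*n^2 + 14*n + 12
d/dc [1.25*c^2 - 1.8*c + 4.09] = 2.5*c - 1.8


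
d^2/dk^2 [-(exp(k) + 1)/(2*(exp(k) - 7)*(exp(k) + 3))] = (-exp(4*k) - 8*exp(3*k) - 114*exp(2*k) - 16*exp(k) - 357)*exp(k)/(2*(exp(6*k) - 12*exp(5*k) - 15*exp(4*k) + 440*exp(3*k) + 315*exp(2*k) - 5292*exp(k) - 9261))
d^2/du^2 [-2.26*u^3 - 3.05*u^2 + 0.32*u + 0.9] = -13.56*u - 6.1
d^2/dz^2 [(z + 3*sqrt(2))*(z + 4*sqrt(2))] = 2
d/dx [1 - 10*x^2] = -20*x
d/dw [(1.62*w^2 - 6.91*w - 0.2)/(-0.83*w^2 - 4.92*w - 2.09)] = (-13.7057*w^2 - 7.1036*w + 13.4579)/(0.6889*w^4 + 8.1672*w^3 + 27.6758*w^2 + 20.5656*w + 4.3681)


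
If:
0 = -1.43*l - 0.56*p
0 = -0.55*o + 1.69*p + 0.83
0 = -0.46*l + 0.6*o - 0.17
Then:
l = 0.14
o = 0.39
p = -0.36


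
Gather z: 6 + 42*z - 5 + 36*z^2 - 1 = 36*z^2 + 42*z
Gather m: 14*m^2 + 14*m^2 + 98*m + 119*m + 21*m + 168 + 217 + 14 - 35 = 28*m^2 + 238*m + 364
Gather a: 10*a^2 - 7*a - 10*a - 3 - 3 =10*a^2 - 17*a - 6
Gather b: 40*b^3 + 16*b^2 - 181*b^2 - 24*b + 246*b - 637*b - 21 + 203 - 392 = 40*b^3 - 165*b^2 - 415*b - 210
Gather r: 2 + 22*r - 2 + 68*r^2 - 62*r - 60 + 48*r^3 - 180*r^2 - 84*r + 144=48*r^3 - 112*r^2 - 124*r + 84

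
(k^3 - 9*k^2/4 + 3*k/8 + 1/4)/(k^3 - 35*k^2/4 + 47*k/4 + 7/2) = (k - 1/2)/(k - 7)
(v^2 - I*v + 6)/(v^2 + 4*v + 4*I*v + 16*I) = (v^2 - I*v + 6)/(v^2 + 4*v*(1 + I) + 16*I)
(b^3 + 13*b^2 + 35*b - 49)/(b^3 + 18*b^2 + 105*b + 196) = (b - 1)/(b + 4)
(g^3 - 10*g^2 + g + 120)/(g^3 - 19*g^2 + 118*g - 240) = (g + 3)/(g - 6)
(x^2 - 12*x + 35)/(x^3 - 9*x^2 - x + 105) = 1/(x + 3)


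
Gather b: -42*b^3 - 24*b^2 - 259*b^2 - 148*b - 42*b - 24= -42*b^3 - 283*b^2 - 190*b - 24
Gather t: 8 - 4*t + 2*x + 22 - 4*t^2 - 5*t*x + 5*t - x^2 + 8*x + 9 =-4*t^2 + t*(1 - 5*x) - x^2 + 10*x + 39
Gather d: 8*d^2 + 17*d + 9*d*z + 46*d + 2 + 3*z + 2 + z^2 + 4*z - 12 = 8*d^2 + d*(9*z + 63) + z^2 + 7*z - 8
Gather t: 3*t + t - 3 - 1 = 4*t - 4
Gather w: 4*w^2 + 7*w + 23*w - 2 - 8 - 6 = 4*w^2 + 30*w - 16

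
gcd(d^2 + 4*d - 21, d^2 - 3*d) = d - 3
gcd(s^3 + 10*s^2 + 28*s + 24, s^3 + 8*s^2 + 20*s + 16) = s^2 + 4*s + 4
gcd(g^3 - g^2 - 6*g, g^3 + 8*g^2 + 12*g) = g^2 + 2*g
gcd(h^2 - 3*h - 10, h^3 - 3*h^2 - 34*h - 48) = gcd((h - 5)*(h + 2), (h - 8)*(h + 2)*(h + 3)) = h + 2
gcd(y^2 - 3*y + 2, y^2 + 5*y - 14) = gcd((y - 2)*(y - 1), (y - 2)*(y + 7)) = y - 2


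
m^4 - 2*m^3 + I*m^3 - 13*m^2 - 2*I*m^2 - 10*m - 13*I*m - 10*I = (m - 5)*(m + 1)*(m + 2)*(m + I)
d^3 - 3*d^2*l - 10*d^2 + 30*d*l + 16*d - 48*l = (d - 8)*(d - 2)*(d - 3*l)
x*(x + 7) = x^2 + 7*x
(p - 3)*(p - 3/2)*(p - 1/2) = p^3 - 5*p^2 + 27*p/4 - 9/4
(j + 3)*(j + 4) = j^2 + 7*j + 12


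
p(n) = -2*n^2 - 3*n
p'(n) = -4*n - 3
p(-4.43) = -25.96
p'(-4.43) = 14.72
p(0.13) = -0.42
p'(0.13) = -3.52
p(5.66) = -81.05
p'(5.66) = -25.64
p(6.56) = -105.75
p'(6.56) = -29.24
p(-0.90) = 1.08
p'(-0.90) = 0.60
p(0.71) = -3.14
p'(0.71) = -5.84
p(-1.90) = -1.52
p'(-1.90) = 4.60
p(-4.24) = -23.24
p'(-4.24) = 13.96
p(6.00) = -90.00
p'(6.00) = -27.00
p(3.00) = -27.00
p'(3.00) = -15.00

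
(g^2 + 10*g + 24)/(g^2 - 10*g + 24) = (g^2 + 10*g + 24)/(g^2 - 10*g + 24)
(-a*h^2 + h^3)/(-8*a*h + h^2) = h*(a - h)/(8*a - h)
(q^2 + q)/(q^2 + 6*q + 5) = q/(q + 5)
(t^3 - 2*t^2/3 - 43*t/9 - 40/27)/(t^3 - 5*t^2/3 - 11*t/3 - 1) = (t^2 - t - 40/9)/(t^2 - 2*t - 3)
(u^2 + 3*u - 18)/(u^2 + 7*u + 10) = (u^2 + 3*u - 18)/(u^2 + 7*u + 10)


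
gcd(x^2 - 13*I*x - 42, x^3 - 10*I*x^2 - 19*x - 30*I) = x - 6*I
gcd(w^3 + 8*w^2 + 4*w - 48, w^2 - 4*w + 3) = 1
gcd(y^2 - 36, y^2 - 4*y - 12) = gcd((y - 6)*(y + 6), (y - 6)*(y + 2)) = y - 6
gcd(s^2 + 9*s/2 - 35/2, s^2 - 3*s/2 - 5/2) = s - 5/2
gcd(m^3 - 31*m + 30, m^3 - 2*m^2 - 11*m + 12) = m - 1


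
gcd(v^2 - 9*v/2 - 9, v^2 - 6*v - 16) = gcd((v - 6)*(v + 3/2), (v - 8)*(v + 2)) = 1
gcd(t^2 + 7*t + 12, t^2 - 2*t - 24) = t + 4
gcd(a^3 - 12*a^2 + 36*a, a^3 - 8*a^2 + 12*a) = a^2 - 6*a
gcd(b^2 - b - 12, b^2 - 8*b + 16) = b - 4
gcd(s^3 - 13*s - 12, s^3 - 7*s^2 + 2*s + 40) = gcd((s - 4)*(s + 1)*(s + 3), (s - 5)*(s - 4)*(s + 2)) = s - 4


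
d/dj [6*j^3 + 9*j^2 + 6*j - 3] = 18*j^2 + 18*j + 6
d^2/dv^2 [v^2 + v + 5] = 2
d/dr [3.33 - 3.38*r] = -3.38000000000000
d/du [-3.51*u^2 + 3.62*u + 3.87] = 3.62 - 7.02*u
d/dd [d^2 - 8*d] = 2*d - 8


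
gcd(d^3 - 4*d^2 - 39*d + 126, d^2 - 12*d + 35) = d - 7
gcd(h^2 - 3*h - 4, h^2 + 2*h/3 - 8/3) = 1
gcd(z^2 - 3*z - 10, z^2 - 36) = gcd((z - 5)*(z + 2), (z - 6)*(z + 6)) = 1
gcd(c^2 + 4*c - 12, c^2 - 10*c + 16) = c - 2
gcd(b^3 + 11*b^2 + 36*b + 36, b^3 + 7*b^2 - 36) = b^2 + 9*b + 18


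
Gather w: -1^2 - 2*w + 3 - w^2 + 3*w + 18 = -w^2 + w + 20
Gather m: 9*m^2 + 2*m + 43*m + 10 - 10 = 9*m^2 + 45*m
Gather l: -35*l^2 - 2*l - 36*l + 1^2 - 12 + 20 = -35*l^2 - 38*l + 9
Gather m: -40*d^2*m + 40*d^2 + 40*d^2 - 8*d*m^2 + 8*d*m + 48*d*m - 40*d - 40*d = 80*d^2 - 8*d*m^2 - 80*d + m*(-40*d^2 + 56*d)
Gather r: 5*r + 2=5*r + 2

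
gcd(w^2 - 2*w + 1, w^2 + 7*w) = 1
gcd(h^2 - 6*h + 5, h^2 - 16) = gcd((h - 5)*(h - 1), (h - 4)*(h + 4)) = 1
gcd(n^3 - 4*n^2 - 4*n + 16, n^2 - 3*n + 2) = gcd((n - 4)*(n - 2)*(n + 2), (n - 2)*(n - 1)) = n - 2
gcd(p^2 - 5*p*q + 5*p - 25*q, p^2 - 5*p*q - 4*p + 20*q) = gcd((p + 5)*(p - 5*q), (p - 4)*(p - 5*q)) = p - 5*q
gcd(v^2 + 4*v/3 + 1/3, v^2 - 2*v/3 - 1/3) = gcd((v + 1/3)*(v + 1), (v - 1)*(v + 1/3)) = v + 1/3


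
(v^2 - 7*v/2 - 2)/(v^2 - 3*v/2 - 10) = (2*v + 1)/(2*v + 5)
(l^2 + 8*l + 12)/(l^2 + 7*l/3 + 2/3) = 3*(l + 6)/(3*l + 1)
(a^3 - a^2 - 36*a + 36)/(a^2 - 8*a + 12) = (a^2 + 5*a - 6)/(a - 2)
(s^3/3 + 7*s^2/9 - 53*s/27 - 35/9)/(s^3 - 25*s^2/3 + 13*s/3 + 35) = (3*s^2 + 2*s - 21)/(9*(s^2 - 10*s + 21))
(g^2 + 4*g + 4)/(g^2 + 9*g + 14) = (g + 2)/(g + 7)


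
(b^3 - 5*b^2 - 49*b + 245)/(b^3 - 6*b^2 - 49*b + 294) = (b - 5)/(b - 6)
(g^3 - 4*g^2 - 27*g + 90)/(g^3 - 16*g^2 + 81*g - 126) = (g + 5)/(g - 7)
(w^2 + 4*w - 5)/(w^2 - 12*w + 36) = (w^2 + 4*w - 5)/(w^2 - 12*w + 36)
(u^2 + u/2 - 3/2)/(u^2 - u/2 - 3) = (u - 1)/(u - 2)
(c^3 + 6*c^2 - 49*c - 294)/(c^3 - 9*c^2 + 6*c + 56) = (c^2 + 13*c + 42)/(c^2 - 2*c - 8)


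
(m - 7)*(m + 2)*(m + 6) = m^3 + m^2 - 44*m - 84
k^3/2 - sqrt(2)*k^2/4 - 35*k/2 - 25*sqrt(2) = (k/2 + sqrt(2))*(k - 5*sqrt(2))*(k + 5*sqrt(2)/2)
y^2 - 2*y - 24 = (y - 6)*(y + 4)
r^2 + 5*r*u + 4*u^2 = (r + u)*(r + 4*u)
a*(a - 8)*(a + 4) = a^3 - 4*a^2 - 32*a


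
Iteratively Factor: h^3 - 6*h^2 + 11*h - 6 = (h - 1)*(h^2 - 5*h + 6) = (h - 3)*(h - 1)*(h - 2)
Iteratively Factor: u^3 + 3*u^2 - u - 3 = (u + 3)*(u^2 - 1) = (u + 1)*(u + 3)*(u - 1)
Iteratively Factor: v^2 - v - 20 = (v + 4)*(v - 5)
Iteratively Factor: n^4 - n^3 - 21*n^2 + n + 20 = (n + 4)*(n^3 - 5*n^2 - n + 5) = (n - 5)*(n + 4)*(n^2 - 1) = (n - 5)*(n + 1)*(n + 4)*(n - 1)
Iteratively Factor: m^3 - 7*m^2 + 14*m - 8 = (m - 2)*(m^2 - 5*m + 4) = (m - 2)*(m - 1)*(m - 4)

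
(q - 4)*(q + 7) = q^2 + 3*q - 28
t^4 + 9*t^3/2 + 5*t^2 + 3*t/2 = t*(t + 1/2)*(t + 1)*(t + 3)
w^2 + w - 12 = (w - 3)*(w + 4)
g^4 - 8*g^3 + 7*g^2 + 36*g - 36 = (g - 6)*(g - 3)*(g - 1)*(g + 2)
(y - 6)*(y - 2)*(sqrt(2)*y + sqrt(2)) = sqrt(2)*y^3 - 7*sqrt(2)*y^2 + 4*sqrt(2)*y + 12*sqrt(2)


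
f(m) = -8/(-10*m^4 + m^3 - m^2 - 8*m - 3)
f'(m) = -8*(40*m^3 - 3*m^2 + 2*m + 8)/(-10*m^4 + m^3 - m^2 - 8*m - 3)^2 = 8*(-40*m^3 + 3*m^2 - 2*m - 8)/(10*m^4 - m^3 + m^2 + 8*m + 3)^2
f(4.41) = 0.00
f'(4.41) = -0.00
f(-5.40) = 0.00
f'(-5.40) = 0.00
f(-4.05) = 0.00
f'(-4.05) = 0.00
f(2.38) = 0.02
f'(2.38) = -0.04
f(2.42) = 0.02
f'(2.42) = -0.04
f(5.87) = 0.00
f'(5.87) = -0.00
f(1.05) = 0.34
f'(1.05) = -0.77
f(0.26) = 1.55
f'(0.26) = -2.69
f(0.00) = 2.67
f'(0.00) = -7.11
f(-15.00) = 0.00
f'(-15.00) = 0.00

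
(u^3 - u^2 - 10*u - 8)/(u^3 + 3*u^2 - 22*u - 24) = (u + 2)/(u + 6)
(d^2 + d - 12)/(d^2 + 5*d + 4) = (d - 3)/(d + 1)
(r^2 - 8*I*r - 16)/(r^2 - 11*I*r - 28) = (r - 4*I)/(r - 7*I)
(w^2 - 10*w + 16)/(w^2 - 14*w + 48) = (w - 2)/(w - 6)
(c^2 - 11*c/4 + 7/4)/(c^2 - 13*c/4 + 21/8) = 2*(c - 1)/(2*c - 3)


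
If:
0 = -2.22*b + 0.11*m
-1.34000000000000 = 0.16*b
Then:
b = -8.38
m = -169.02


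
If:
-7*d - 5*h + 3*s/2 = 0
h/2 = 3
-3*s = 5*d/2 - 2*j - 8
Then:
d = 3*s/14 - 30/7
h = 6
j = 99*s/56 - 131/14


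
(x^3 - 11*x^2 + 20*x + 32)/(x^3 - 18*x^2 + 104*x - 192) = (x + 1)/(x - 6)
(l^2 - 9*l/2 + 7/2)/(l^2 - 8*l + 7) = (l - 7/2)/(l - 7)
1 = 1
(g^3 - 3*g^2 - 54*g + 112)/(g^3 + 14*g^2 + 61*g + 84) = (g^2 - 10*g + 16)/(g^2 + 7*g + 12)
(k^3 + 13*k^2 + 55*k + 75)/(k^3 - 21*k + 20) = (k^2 + 8*k + 15)/(k^2 - 5*k + 4)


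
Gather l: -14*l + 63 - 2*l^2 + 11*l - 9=-2*l^2 - 3*l + 54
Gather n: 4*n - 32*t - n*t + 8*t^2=n*(4 - t) + 8*t^2 - 32*t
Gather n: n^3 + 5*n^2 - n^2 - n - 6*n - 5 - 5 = n^3 + 4*n^2 - 7*n - 10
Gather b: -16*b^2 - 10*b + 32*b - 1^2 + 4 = -16*b^2 + 22*b + 3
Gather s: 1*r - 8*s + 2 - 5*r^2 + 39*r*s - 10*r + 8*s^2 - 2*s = -5*r^2 - 9*r + 8*s^2 + s*(39*r - 10) + 2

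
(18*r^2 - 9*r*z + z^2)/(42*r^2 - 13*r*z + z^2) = (-3*r + z)/(-7*r + z)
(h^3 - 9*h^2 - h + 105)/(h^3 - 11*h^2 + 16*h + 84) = (h^2 - 2*h - 15)/(h^2 - 4*h - 12)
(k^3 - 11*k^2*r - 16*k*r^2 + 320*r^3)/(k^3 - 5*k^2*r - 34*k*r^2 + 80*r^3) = (-k + 8*r)/(-k + 2*r)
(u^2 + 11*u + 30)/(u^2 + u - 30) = (u + 5)/(u - 5)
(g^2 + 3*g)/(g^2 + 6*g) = (g + 3)/(g + 6)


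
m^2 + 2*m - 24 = (m - 4)*(m + 6)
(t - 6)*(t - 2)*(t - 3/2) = t^3 - 19*t^2/2 + 24*t - 18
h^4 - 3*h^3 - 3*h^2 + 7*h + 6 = (h - 3)*(h - 2)*(h + 1)^2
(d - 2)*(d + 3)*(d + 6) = d^3 + 7*d^2 - 36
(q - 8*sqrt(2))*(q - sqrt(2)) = q^2 - 9*sqrt(2)*q + 16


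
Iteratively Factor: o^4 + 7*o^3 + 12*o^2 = (o + 3)*(o^3 + 4*o^2) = o*(o + 3)*(o^2 + 4*o) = o^2*(o + 3)*(o + 4)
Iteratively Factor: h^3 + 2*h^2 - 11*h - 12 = (h + 1)*(h^2 + h - 12) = (h - 3)*(h + 1)*(h + 4)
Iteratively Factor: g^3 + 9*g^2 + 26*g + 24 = (g + 4)*(g^2 + 5*g + 6) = (g + 2)*(g + 4)*(g + 3)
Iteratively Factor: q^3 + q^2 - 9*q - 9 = (q + 3)*(q^2 - 2*q - 3) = (q + 1)*(q + 3)*(q - 3)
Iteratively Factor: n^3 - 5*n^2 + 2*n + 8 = (n - 2)*(n^2 - 3*n - 4) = (n - 4)*(n - 2)*(n + 1)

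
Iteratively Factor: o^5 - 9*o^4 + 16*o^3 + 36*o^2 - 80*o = (o - 2)*(o^4 - 7*o^3 + 2*o^2 + 40*o) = (o - 5)*(o - 2)*(o^3 - 2*o^2 - 8*o) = (o - 5)*(o - 4)*(o - 2)*(o^2 + 2*o) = (o - 5)*(o - 4)*(o - 2)*(o + 2)*(o)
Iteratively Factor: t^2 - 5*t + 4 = (t - 1)*(t - 4)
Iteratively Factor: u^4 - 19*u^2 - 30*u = (u + 2)*(u^3 - 2*u^2 - 15*u) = (u - 5)*(u + 2)*(u^2 + 3*u) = u*(u - 5)*(u + 2)*(u + 3)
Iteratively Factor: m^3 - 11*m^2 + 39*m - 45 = (m - 3)*(m^2 - 8*m + 15) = (m - 3)^2*(m - 5)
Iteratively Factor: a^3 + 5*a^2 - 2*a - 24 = (a + 3)*(a^2 + 2*a - 8) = (a - 2)*(a + 3)*(a + 4)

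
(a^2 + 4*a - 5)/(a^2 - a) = (a + 5)/a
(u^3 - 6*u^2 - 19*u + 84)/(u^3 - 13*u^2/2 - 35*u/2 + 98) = 2*(u - 3)/(2*u - 7)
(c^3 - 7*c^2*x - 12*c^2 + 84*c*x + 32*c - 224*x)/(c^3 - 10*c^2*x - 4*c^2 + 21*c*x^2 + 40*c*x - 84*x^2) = (8 - c)/(-c + 3*x)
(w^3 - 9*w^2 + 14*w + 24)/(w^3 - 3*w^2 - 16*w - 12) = (w - 4)/(w + 2)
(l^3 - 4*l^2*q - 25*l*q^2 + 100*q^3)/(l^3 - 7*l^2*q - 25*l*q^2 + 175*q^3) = (-l + 4*q)/(-l + 7*q)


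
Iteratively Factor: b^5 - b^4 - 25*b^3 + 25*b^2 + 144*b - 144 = (b - 4)*(b^4 + 3*b^3 - 13*b^2 - 27*b + 36) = (b - 4)*(b - 3)*(b^3 + 6*b^2 + 5*b - 12) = (b - 4)*(b - 3)*(b + 4)*(b^2 + 2*b - 3) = (b - 4)*(b - 3)*(b - 1)*(b + 4)*(b + 3)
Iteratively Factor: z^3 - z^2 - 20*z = (z)*(z^2 - z - 20) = z*(z - 5)*(z + 4)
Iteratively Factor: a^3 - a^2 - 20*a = (a)*(a^2 - a - 20) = a*(a + 4)*(a - 5)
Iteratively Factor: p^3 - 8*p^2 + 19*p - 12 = (p - 3)*(p^2 - 5*p + 4) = (p - 3)*(p - 1)*(p - 4)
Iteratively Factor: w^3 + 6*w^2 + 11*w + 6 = (w + 3)*(w^2 + 3*w + 2) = (w + 2)*(w + 3)*(w + 1)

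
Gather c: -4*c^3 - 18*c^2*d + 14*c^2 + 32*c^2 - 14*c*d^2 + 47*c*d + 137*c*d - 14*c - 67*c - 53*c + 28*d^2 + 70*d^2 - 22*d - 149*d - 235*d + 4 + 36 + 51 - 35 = -4*c^3 + c^2*(46 - 18*d) + c*(-14*d^2 + 184*d - 134) + 98*d^2 - 406*d + 56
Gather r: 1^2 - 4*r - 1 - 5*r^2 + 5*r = -5*r^2 + r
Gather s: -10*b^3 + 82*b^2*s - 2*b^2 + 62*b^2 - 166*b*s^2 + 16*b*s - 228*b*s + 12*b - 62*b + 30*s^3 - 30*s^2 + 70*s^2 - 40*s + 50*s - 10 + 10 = -10*b^3 + 60*b^2 - 50*b + 30*s^3 + s^2*(40 - 166*b) + s*(82*b^2 - 212*b + 10)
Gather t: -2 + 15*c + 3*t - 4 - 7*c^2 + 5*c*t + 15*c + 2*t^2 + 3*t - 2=-7*c^2 + 30*c + 2*t^2 + t*(5*c + 6) - 8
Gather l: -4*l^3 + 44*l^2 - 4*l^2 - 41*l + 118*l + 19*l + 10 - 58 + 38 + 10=-4*l^3 + 40*l^2 + 96*l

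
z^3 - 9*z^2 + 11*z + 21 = (z - 7)*(z - 3)*(z + 1)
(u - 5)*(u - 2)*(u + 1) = u^3 - 6*u^2 + 3*u + 10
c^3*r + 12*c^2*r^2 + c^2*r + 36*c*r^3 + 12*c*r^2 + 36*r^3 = (c + 6*r)^2*(c*r + r)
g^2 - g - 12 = (g - 4)*(g + 3)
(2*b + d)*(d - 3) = 2*b*d - 6*b + d^2 - 3*d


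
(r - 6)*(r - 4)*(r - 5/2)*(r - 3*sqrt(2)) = r^4 - 25*r^3/2 - 3*sqrt(2)*r^3 + 49*r^2 + 75*sqrt(2)*r^2/2 - 147*sqrt(2)*r - 60*r + 180*sqrt(2)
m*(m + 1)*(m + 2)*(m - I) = m^4 + 3*m^3 - I*m^3 + 2*m^2 - 3*I*m^2 - 2*I*m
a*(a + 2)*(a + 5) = a^3 + 7*a^2 + 10*a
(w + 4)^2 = w^2 + 8*w + 16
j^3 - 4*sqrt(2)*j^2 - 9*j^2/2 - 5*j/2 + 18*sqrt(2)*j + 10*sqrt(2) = (j - 5)*(j + 1/2)*(j - 4*sqrt(2))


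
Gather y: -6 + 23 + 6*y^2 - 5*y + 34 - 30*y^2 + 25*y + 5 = -24*y^2 + 20*y + 56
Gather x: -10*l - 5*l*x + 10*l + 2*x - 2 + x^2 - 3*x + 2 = x^2 + x*(-5*l - 1)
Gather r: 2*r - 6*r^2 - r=-6*r^2 + r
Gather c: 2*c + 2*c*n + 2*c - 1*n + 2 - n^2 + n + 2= c*(2*n + 4) - n^2 + 4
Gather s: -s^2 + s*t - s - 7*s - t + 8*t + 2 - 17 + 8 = -s^2 + s*(t - 8) + 7*t - 7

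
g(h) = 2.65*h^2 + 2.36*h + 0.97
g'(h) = 5.3*h + 2.36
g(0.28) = 1.84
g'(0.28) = 3.84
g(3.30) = 37.62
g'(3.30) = 19.85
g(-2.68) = 13.68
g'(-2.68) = -11.84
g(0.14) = 1.35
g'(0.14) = 3.10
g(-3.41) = 23.74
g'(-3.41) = -15.71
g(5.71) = 100.85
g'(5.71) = 32.62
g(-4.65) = 47.30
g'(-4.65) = -22.28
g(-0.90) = 0.99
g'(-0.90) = -2.41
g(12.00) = 410.89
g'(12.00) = 65.96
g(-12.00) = 354.25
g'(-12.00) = -61.24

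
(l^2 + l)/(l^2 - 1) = l/(l - 1)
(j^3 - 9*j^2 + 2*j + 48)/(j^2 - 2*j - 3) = (j^2 - 6*j - 16)/(j + 1)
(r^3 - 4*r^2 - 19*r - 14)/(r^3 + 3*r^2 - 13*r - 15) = (r^2 - 5*r - 14)/(r^2 + 2*r - 15)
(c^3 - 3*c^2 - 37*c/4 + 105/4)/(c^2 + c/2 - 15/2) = c - 7/2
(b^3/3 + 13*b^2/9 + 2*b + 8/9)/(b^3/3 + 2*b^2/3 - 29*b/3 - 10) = (b^2 + 10*b/3 + 8/3)/(b^2 + b - 30)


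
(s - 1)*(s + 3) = s^2 + 2*s - 3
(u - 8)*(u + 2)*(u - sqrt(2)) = u^3 - 6*u^2 - sqrt(2)*u^2 - 16*u + 6*sqrt(2)*u + 16*sqrt(2)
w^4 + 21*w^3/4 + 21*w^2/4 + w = w*(w + 1/4)*(w + 1)*(w + 4)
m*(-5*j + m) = -5*j*m + m^2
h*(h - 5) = h^2 - 5*h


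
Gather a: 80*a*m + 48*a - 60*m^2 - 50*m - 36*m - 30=a*(80*m + 48) - 60*m^2 - 86*m - 30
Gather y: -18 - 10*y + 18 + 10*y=0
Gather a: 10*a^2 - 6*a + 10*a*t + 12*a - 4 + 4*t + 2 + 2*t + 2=10*a^2 + a*(10*t + 6) + 6*t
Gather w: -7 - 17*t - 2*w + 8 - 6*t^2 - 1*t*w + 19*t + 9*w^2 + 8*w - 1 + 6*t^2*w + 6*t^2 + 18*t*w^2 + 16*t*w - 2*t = w^2*(18*t + 9) + w*(6*t^2 + 15*t + 6)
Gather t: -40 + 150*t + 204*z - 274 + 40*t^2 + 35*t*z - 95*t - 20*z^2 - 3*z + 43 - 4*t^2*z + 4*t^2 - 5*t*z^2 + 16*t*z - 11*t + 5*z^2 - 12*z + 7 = t^2*(44 - 4*z) + t*(-5*z^2 + 51*z + 44) - 15*z^2 + 189*z - 264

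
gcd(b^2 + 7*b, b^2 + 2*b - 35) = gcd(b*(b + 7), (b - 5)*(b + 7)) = b + 7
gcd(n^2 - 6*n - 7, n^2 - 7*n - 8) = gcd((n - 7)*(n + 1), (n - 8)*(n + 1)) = n + 1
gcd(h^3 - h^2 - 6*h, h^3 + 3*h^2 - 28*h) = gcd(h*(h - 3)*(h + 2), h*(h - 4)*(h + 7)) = h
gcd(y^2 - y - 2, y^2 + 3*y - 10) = y - 2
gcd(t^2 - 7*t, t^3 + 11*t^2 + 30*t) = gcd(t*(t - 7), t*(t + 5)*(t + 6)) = t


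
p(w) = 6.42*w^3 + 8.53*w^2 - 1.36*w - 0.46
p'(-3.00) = 120.80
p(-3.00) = -92.95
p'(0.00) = -1.36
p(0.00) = -0.46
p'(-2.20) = 54.33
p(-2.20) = -24.54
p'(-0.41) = -5.12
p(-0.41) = 1.09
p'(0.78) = 23.66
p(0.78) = 6.72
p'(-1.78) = 29.30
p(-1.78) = -7.22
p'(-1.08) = 2.68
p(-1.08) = 2.87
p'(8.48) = 1528.30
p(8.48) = 4516.32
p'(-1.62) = 21.55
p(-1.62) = -3.17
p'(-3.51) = 176.04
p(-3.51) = -168.22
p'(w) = 19.26*w^2 + 17.06*w - 1.36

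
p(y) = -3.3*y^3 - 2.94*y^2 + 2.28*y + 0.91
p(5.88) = -758.21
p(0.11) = 1.12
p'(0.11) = 1.51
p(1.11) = -4.69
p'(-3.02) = -70.25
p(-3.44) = 92.61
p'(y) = -9.9*y^2 - 5.88*y + 2.28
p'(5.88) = -374.58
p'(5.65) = -346.97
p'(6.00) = -389.40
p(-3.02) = 58.10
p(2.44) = -58.97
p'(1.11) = -16.44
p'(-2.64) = -51.20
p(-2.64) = 35.12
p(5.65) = -675.26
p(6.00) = -804.05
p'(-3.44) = -94.65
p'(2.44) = -71.01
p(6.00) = -804.05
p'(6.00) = -389.40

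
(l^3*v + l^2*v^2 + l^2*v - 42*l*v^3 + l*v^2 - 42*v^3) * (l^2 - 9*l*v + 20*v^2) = l^5*v - 8*l^4*v^2 + l^4*v - 31*l^3*v^3 - 8*l^3*v^2 + 398*l^2*v^4 - 31*l^2*v^3 - 840*l*v^5 + 398*l*v^4 - 840*v^5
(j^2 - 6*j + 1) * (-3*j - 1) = -3*j^3 + 17*j^2 + 3*j - 1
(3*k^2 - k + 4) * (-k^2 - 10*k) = -3*k^4 - 29*k^3 + 6*k^2 - 40*k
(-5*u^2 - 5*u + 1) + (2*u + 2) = -5*u^2 - 3*u + 3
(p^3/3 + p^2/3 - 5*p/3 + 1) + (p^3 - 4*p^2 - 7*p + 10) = 4*p^3/3 - 11*p^2/3 - 26*p/3 + 11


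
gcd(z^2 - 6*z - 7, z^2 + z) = z + 1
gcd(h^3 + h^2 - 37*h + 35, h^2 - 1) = h - 1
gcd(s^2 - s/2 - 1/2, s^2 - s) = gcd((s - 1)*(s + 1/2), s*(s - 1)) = s - 1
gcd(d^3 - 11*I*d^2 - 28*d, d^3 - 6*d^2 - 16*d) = d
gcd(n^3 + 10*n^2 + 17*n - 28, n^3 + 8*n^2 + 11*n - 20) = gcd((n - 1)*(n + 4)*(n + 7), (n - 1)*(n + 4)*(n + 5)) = n^2 + 3*n - 4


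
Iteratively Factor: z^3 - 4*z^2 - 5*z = (z)*(z^2 - 4*z - 5) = z*(z + 1)*(z - 5)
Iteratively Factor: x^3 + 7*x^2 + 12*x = (x + 4)*(x^2 + 3*x) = x*(x + 4)*(x + 3)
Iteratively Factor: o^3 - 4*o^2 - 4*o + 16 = (o - 2)*(o^2 - 2*o - 8) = (o - 2)*(o + 2)*(o - 4)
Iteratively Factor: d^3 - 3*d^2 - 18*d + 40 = (d + 4)*(d^2 - 7*d + 10) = (d - 5)*(d + 4)*(d - 2)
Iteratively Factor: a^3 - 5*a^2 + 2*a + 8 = (a + 1)*(a^2 - 6*a + 8) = (a - 2)*(a + 1)*(a - 4)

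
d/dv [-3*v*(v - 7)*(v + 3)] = -9*v^2 + 24*v + 63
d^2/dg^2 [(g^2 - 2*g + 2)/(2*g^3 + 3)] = 2*(4*g^6 - 24*g^5 + 48*g^4 - 42*g^3 + 72*g^2 - 36*g + 9)/(8*g^9 + 36*g^6 + 54*g^3 + 27)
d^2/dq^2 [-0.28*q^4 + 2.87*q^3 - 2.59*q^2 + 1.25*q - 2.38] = -3.36*q^2 + 17.22*q - 5.18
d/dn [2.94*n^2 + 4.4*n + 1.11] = 5.88*n + 4.4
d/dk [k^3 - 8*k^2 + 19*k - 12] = 3*k^2 - 16*k + 19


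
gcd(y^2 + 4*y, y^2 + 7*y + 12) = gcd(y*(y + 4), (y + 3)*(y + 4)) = y + 4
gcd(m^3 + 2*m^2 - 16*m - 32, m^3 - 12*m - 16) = m^2 - 2*m - 8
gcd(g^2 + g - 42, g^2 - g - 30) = g - 6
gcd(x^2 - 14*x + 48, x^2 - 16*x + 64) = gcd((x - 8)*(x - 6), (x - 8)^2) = x - 8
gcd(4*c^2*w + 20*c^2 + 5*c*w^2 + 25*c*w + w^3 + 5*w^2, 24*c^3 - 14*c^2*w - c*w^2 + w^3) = 4*c + w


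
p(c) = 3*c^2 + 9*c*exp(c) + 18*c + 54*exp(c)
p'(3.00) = 1843.70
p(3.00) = 1707.93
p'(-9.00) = -36.00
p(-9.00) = 81.00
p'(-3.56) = -2.48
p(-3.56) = -25.43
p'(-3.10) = 0.98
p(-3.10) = -25.79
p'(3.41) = 2874.01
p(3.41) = 2659.43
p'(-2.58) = 5.53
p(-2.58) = -24.14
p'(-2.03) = 11.69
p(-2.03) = -19.48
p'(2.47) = 1040.45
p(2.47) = 963.99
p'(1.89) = 558.96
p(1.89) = 514.78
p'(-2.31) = 8.33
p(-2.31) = -22.28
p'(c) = 9*c*exp(c) + 6*c + 63*exp(c) + 18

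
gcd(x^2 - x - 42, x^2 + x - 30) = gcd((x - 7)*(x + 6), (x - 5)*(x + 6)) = x + 6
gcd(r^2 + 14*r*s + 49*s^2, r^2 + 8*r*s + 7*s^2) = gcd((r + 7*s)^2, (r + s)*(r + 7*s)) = r + 7*s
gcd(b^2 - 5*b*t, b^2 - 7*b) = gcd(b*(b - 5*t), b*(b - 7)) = b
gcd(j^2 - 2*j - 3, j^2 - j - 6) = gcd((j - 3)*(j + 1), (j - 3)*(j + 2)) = j - 3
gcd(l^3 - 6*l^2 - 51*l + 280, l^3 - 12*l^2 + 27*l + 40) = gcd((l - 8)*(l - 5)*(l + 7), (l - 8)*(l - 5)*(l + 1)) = l^2 - 13*l + 40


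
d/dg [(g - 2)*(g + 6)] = 2*g + 4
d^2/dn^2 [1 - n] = 0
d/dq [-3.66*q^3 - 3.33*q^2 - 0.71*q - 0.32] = -10.98*q^2 - 6.66*q - 0.71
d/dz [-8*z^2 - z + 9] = -16*z - 1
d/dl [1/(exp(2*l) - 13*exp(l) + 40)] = (13 - 2*exp(l))*exp(l)/(exp(2*l) - 13*exp(l) + 40)^2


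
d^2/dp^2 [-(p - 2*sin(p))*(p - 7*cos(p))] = -2*p*sin(p) - 7*p*cos(p) - 14*sin(p) + 28*sin(2*p) + 4*cos(p) - 2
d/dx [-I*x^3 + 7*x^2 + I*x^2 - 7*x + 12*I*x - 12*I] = -3*I*x^2 + 2*x*(7 + I) - 7 + 12*I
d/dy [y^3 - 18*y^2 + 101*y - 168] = 3*y^2 - 36*y + 101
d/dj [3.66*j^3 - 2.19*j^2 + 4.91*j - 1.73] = 10.98*j^2 - 4.38*j + 4.91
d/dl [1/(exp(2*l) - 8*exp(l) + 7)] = 2*(4 - exp(l))*exp(l)/(exp(2*l) - 8*exp(l) + 7)^2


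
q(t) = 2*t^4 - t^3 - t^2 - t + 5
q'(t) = 8*t^3 - 3*t^2 - 2*t - 1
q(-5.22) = 1610.16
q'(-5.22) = -1210.20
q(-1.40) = 14.87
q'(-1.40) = -26.03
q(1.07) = 4.18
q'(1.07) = 3.23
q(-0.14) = 5.12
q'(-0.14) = -0.80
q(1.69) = 11.94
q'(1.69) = 25.67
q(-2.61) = 111.39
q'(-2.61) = -158.45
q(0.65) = 4.01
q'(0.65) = -1.37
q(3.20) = 168.51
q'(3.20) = 224.02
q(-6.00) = 2783.00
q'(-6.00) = -1825.00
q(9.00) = 12308.00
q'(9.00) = 5570.00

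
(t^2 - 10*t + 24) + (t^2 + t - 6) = 2*t^2 - 9*t + 18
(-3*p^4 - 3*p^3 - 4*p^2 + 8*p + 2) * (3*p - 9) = -9*p^5 + 18*p^4 + 15*p^3 + 60*p^2 - 66*p - 18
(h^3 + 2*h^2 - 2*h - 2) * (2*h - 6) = 2*h^4 - 2*h^3 - 16*h^2 + 8*h + 12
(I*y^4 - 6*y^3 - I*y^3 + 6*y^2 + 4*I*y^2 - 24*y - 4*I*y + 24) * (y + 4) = I*y^5 - 6*y^4 + 3*I*y^4 - 18*y^3 + 12*I*y^2 - 72*y - 16*I*y + 96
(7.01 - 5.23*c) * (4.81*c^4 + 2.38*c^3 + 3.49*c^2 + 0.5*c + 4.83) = -25.1563*c^5 + 21.2707*c^4 - 1.56890000000001*c^3 + 21.8499*c^2 - 21.7559*c + 33.8583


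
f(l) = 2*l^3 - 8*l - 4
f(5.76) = 332.13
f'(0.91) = -3.03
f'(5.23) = 156.12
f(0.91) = -9.77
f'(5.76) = 191.07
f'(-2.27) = 22.92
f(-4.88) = -197.39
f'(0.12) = -7.91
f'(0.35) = -7.26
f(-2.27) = -9.23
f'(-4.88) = 134.89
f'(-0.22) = -7.71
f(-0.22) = -2.26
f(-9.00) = -1390.00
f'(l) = 6*l^2 - 8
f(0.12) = -4.96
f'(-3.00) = 46.00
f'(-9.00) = 478.00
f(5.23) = 240.27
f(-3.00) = -34.00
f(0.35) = -6.71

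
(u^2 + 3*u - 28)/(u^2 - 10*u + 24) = (u + 7)/(u - 6)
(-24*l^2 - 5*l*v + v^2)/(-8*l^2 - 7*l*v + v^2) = (3*l + v)/(l + v)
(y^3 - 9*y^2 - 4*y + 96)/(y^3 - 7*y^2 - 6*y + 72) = (y - 8)/(y - 6)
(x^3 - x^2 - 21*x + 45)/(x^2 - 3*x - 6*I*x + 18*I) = (x^2 + 2*x - 15)/(x - 6*I)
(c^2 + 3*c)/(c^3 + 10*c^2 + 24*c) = (c + 3)/(c^2 + 10*c + 24)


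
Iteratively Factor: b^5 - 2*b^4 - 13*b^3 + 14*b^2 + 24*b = (b + 1)*(b^4 - 3*b^3 - 10*b^2 + 24*b) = (b - 2)*(b + 1)*(b^3 - b^2 - 12*b) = (b - 4)*(b - 2)*(b + 1)*(b^2 + 3*b) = b*(b - 4)*(b - 2)*(b + 1)*(b + 3)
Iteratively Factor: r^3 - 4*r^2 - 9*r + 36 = (r - 3)*(r^2 - r - 12) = (r - 4)*(r - 3)*(r + 3)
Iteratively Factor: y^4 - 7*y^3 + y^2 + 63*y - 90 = (y - 3)*(y^3 - 4*y^2 - 11*y + 30) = (y - 3)*(y + 3)*(y^2 - 7*y + 10) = (y - 3)*(y - 2)*(y + 3)*(y - 5)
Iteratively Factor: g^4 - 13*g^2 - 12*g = (g - 4)*(g^3 + 4*g^2 + 3*g) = g*(g - 4)*(g^2 + 4*g + 3) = g*(g - 4)*(g + 3)*(g + 1)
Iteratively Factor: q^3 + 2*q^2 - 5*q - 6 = (q + 3)*(q^2 - q - 2) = (q - 2)*(q + 3)*(q + 1)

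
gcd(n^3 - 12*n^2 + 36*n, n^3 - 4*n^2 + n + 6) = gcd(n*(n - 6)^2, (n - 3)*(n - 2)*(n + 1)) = 1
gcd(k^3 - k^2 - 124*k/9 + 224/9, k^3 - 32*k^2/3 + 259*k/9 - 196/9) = k - 7/3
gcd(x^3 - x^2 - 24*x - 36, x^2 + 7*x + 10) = x + 2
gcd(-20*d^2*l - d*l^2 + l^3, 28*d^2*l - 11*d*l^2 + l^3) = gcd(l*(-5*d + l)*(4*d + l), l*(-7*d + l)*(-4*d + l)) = l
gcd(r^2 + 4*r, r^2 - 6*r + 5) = 1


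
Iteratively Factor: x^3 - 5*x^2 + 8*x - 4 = (x - 2)*(x^2 - 3*x + 2) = (x - 2)*(x - 1)*(x - 2)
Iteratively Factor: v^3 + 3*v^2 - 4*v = (v - 1)*(v^2 + 4*v) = (v - 1)*(v + 4)*(v)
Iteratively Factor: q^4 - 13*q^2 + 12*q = (q)*(q^3 - 13*q + 12) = q*(q + 4)*(q^2 - 4*q + 3) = q*(q - 3)*(q + 4)*(q - 1)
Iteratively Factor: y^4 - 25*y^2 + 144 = (y - 3)*(y^3 + 3*y^2 - 16*y - 48) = (y - 3)*(y + 4)*(y^2 - y - 12) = (y - 4)*(y - 3)*(y + 4)*(y + 3)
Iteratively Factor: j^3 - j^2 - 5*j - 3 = (j - 3)*(j^2 + 2*j + 1) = (j - 3)*(j + 1)*(j + 1)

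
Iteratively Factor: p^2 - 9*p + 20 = (p - 4)*(p - 5)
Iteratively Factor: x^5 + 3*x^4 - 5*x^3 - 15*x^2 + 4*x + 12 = (x - 2)*(x^4 + 5*x^3 + 5*x^2 - 5*x - 6) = (x - 2)*(x + 2)*(x^3 + 3*x^2 - x - 3) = (x - 2)*(x + 1)*(x + 2)*(x^2 + 2*x - 3) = (x - 2)*(x + 1)*(x + 2)*(x + 3)*(x - 1)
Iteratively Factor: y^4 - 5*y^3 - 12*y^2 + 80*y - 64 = (y - 4)*(y^3 - y^2 - 16*y + 16) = (y - 4)*(y + 4)*(y^2 - 5*y + 4) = (y - 4)^2*(y + 4)*(y - 1)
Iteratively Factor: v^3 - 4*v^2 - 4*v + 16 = (v - 4)*(v^2 - 4) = (v - 4)*(v + 2)*(v - 2)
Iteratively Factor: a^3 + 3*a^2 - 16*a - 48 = (a + 4)*(a^2 - a - 12) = (a - 4)*(a + 4)*(a + 3)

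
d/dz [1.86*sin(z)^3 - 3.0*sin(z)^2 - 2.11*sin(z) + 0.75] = (5.58*sin(z)^2 - 6.0*sin(z) - 2.11)*cos(z)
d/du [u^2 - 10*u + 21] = 2*u - 10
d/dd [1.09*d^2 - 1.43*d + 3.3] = 2.18*d - 1.43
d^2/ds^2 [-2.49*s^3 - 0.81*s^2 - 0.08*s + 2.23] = -14.94*s - 1.62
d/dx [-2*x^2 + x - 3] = 1 - 4*x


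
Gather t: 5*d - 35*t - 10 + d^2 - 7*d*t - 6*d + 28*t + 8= d^2 - d + t*(-7*d - 7) - 2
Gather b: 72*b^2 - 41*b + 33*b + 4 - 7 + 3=72*b^2 - 8*b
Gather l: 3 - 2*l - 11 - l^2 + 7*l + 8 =-l^2 + 5*l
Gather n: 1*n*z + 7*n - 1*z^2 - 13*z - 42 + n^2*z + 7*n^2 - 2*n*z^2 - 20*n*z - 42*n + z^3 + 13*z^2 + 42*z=n^2*(z + 7) + n*(-2*z^2 - 19*z - 35) + z^3 + 12*z^2 + 29*z - 42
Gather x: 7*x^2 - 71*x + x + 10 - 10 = 7*x^2 - 70*x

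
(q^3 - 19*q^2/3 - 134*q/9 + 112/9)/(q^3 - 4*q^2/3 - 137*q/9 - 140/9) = (3*q^2 - 26*q + 16)/(3*q^2 - 11*q - 20)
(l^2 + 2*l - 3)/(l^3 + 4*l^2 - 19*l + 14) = (l + 3)/(l^2 + 5*l - 14)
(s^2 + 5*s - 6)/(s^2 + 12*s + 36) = (s - 1)/(s + 6)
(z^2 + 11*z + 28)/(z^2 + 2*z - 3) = (z^2 + 11*z + 28)/(z^2 + 2*z - 3)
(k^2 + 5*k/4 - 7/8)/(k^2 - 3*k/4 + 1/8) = (4*k + 7)/(4*k - 1)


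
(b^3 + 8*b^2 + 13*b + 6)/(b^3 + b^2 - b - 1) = (b + 6)/(b - 1)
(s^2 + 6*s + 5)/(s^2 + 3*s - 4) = (s^2 + 6*s + 5)/(s^2 + 3*s - 4)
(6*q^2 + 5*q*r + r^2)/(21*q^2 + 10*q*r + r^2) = (2*q + r)/(7*q + r)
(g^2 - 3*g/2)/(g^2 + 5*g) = (g - 3/2)/(g + 5)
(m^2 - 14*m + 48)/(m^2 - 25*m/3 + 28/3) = 3*(m^2 - 14*m + 48)/(3*m^2 - 25*m + 28)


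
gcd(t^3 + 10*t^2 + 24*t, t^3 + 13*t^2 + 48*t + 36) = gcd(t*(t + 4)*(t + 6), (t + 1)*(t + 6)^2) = t + 6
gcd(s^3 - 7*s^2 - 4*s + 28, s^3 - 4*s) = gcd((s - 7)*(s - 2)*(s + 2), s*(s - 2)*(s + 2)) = s^2 - 4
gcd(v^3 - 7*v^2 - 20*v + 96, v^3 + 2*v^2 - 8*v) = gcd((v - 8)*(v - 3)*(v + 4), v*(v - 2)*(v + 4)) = v + 4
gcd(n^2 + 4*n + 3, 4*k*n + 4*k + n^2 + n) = n + 1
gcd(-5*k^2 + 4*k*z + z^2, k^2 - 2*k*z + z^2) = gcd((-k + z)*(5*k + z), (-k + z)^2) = -k + z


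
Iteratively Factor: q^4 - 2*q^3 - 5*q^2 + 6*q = (q - 1)*(q^3 - q^2 - 6*q) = q*(q - 1)*(q^2 - q - 6) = q*(q - 3)*(q - 1)*(q + 2)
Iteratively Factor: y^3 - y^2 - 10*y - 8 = (y + 2)*(y^2 - 3*y - 4) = (y + 1)*(y + 2)*(y - 4)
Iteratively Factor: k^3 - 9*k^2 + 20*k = (k - 4)*(k^2 - 5*k) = k*(k - 4)*(k - 5)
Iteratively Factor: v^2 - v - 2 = (v - 2)*(v + 1)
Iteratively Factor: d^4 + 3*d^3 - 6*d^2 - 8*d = (d + 4)*(d^3 - d^2 - 2*d) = (d + 1)*(d + 4)*(d^2 - 2*d) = d*(d + 1)*(d + 4)*(d - 2)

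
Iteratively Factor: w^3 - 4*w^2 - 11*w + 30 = (w + 3)*(w^2 - 7*w + 10) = (w - 2)*(w + 3)*(w - 5)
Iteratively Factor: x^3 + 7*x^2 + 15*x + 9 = (x + 3)*(x^2 + 4*x + 3) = (x + 1)*(x + 3)*(x + 3)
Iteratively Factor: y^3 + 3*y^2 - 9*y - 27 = (y + 3)*(y^2 - 9) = (y + 3)^2*(y - 3)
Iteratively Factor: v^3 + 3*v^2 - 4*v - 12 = (v + 3)*(v^2 - 4) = (v - 2)*(v + 3)*(v + 2)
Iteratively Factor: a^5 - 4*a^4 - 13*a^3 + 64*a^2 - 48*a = (a + 4)*(a^4 - 8*a^3 + 19*a^2 - 12*a) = (a - 3)*(a + 4)*(a^3 - 5*a^2 + 4*a) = (a - 4)*(a - 3)*(a + 4)*(a^2 - a) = (a - 4)*(a - 3)*(a - 1)*(a + 4)*(a)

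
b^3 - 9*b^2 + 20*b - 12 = (b - 6)*(b - 2)*(b - 1)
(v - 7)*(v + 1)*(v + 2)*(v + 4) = v^4 - 35*v^2 - 90*v - 56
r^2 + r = r*(r + 1)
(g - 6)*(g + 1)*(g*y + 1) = g^3*y - 5*g^2*y + g^2 - 6*g*y - 5*g - 6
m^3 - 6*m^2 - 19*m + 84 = (m - 7)*(m - 3)*(m + 4)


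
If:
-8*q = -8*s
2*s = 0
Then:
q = 0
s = 0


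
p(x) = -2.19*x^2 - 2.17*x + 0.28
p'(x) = -4.38*x - 2.17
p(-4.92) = -42.06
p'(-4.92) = 19.38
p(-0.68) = 0.74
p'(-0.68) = 0.81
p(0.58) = -1.72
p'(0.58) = -4.71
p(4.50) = -53.83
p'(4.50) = -21.88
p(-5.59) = -56.02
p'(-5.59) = 22.31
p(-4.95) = -42.64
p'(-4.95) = 19.51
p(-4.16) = -28.59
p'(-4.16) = 16.05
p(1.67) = -9.45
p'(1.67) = -9.48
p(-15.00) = -459.92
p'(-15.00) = 63.53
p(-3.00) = -12.92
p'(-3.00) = 10.97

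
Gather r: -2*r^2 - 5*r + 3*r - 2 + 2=-2*r^2 - 2*r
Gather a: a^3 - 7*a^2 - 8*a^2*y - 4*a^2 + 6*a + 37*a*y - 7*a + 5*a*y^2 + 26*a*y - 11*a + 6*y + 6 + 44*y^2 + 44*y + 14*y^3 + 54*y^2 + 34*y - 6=a^3 + a^2*(-8*y - 11) + a*(5*y^2 + 63*y - 12) + 14*y^3 + 98*y^2 + 84*y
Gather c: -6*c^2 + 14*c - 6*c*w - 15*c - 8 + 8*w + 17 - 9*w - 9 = -6*c^2 + c*(-6*w - 1) - w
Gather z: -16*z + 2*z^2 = 2*z^2 - 16*z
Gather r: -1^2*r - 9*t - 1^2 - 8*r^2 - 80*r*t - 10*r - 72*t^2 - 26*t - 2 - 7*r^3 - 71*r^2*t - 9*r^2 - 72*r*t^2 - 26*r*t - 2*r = -7*r^3 + r^2*(-71*t - 17) + r*(-72*t^2 - 106*t - 13) - 72*t^2 - 35*t - 3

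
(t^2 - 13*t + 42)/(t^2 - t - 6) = (-t^2 + 13*t - 42)/(-t^2 + t + 6)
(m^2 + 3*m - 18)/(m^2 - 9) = (m + 6)/(m + 3)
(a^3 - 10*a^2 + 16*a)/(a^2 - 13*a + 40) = a*(a - 2)/(a - 5)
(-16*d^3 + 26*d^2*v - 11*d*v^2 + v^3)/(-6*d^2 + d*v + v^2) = (8*d^2 - 9*d*v + v^2)/(3*d + v)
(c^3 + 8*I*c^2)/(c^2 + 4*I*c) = c*(c + 8*I)/(c + 4*I)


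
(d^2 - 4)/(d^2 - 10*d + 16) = (d + 2)/(d - 8)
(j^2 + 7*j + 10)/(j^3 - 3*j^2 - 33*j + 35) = (j + 2)/(j^2 - 8*j + 7)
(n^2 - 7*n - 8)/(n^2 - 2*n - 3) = (n - 8)/(n - 3)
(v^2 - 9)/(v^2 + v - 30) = (v^2 - 9)/(v^2 + v - 30)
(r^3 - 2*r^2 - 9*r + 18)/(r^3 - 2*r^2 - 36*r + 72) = (r^2 - 9)/(r^2 - 36)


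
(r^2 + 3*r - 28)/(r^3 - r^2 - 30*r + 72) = (r + 7)/(r^2 + 3*r - 18)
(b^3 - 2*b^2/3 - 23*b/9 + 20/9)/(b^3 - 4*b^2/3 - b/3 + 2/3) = (3*b^2 + b - 20/3)/(3*b^2 - b - 2)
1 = 1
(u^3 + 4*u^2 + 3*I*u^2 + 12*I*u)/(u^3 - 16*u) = (u + 3*I)/(u - 4)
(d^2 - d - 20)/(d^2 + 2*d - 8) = (d - 5)/(d - 2)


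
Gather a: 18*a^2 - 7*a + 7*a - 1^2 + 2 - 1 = 18*a^2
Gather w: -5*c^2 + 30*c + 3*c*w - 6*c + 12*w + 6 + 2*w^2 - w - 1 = -5*c^2 + 24*c + 2*w^2 + w*(3*c + 11) + 5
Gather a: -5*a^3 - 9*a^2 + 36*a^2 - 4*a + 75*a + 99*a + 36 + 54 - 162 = -5*a^3 + 27*a^2 + 170*a - 72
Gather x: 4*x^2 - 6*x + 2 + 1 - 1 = 4*x^2 - 6*x + 2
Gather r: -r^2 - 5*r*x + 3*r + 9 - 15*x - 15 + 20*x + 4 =-r^2 + r*(3 - 5*x) + 5*x - 2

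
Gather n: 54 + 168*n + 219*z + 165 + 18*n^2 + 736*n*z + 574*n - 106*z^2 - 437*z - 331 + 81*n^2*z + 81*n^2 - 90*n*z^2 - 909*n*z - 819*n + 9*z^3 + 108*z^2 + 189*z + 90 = n^2*(81*z + 99) + n*(-90*z^2 - 173*z - 77) + 9*z^3 + 2*z^2 - 29*z - 22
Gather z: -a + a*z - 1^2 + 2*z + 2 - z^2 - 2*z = a*z - a - z^2 + 1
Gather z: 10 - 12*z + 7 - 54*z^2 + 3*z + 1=-54*z^2 - 9*z + 18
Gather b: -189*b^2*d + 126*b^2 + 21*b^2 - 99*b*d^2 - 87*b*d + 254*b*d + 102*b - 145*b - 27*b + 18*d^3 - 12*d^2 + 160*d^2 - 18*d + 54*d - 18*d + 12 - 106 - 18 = b^2*(147 - 189*d) + b*(-99*d^2 + 167*d - 70) + 18*d^3 + 148*d^2 + 18*d - 112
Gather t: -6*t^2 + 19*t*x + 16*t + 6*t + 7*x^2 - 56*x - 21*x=-6*t^2 + t*(19*x + 22) + 7*x^2 - 77*x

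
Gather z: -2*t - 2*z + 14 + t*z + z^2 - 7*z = -2*t + z^2 + z*(t - 9) + 14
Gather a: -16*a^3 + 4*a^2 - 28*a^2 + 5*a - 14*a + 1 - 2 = -16*a^3 - 24*a^2 - 9*a - 1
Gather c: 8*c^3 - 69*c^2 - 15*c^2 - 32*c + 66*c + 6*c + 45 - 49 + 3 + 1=8*c^3 - 84*c^2 + 40*c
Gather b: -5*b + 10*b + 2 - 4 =5*b - 2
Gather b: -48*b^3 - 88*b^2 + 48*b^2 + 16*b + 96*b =-48*b^3 - 40*b^2 + 112*b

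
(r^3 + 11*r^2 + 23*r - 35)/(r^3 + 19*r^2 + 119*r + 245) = (r - 1)/(r + 7)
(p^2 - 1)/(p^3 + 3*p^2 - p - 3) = 1/(p + 3)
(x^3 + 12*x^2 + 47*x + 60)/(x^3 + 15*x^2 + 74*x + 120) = (x + 3)/(x + 6)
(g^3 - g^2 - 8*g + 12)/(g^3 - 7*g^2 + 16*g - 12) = (g + 3)/(g - 3)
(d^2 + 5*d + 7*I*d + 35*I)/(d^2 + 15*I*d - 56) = (d + 5)/(d + 8*I)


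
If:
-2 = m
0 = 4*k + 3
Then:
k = -3/4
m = -2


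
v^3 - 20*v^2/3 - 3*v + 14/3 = (v - 7)*(v - 2/3)*(v + 1)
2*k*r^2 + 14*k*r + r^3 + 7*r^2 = r*(2*k + r)*(r + 7)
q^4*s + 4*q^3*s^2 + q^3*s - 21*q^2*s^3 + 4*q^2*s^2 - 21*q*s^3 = q*(q - 3*s)*(q + 7*s)*(q*s + s)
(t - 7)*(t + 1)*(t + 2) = t^3 - 4*t^2 - 19*t - 14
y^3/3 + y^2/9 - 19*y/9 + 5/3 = (y/3 + 1)*(y - 5/3)*(y - 1)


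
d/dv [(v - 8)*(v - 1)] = 2*v - 9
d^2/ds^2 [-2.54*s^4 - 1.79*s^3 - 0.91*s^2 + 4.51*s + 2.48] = -30.48*s^2 - 10.74*s - 1.82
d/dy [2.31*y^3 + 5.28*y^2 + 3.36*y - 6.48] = 6.93*y^2 + 10.56*y + 3.36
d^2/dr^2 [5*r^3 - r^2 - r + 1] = 30*r - 2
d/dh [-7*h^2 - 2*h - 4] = -14*h - 2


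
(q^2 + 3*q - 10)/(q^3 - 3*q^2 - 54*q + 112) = (q + 5)/(q^2 - q - 56)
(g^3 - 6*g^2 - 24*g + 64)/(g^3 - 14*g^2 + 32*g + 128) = (g^2 + 2*g - 8)/(g^2 - 6*g - 16)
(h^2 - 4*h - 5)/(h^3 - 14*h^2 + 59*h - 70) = (h + 1)/(h^2 - 9*h + 14)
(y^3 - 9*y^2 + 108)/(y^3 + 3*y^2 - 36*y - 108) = (y - 6)/(y + 6)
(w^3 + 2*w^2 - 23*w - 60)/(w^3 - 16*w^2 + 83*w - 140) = (w^2 + 7*w + 12)/(w^2 - 11*w + 28)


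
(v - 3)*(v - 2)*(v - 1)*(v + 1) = v^4 - 5*v^3 + 5*v^2 + 5*v - 6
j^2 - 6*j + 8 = (j - 4)*(j - 2)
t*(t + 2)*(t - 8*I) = t^3 + 2*t^2 - 8*I*t^2 - 16*I*t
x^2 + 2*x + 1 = (x + 1)^2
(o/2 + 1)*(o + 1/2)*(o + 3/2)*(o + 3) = o^4/2 + 7*o^3/2 + 67*o^2/8 + 63*o/8 + 9/4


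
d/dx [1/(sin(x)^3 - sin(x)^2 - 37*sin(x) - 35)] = (-3*sin(x)^2 + 2*sin(x) + 37)*cos(x)/(-sin(x)^3 + sin(x)^2 + 37*sin(x) + 35)^2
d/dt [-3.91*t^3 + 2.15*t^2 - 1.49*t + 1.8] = -11.73*t^2 + 4.3*t - 1.49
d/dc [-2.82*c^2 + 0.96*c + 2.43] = 0.96 - 5.64*c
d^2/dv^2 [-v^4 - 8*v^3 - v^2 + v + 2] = -12*v^2 - 48*v - 2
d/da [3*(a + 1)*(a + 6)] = 6*a + 21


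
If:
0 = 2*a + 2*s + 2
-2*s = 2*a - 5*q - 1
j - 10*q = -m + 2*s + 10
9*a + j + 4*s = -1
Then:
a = -s - 1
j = 5*s + 8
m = -3*s - 4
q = -3/5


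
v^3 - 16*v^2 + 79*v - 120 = (v - 8)*(v - 5)*(v - 3)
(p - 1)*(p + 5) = p^2 + 4*p - 5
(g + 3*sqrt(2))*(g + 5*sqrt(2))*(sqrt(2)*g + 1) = sqrt(2)*g^3 + 17*g^2 + 38*sqrt(2)*g + 30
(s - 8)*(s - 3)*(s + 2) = s^3 - 9*s^2 + 2*s + 48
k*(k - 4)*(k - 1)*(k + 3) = k^4 - 2*k^3 - 11*k^2 + 12*k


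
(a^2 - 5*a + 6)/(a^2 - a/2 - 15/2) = 2*(a - 2)/(2*a + 5)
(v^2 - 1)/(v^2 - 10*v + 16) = (v^2 - 1)/(v^2 - 10*v + 16)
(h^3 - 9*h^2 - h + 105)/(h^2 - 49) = (h^2 - 2*h - 15)/(h + 7)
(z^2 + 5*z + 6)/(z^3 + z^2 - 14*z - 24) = 1/(z - 4)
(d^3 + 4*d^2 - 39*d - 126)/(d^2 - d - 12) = (d^2 + d - 42)/(d - 4)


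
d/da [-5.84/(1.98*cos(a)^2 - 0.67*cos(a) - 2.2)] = (3.9128 - 23.1264*cos(a))*sin(a)/(-1.98*cos(a)^2 + 0.67*cos(a) + 2.2)^2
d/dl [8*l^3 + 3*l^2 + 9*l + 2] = 24*l^2 + 6*l + 9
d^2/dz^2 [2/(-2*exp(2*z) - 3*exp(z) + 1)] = 2*(-2*(4*exp(z) + 3)^2*exp(z) + (8*exp(z) + 3)*(2*exp(2*z) + 3*exp(z) - 1))*exp(z)/(2*exp(2*z) + 3*exp(z) - 1)^3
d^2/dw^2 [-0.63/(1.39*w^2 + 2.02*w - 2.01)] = (2.434446*w^2 + 3.537828*w - 0.63*(2.78*w + 2.02)*(5.56*w + 4.04) - 3.520314)/(1.39*w^2 + 2.02*w - 2.01)^3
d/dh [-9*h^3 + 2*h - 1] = 2 - 27*h^2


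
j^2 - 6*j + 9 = (j - 3)^2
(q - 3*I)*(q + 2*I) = q^2 - I*q + 6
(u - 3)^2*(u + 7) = u^3 + u^2 - 33*u + 63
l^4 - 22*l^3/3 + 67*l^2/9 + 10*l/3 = l*(l - 6)*(l - 5/3)*(l + 1/3)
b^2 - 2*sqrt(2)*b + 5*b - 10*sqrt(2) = (b + 5)*(b - 2*sqrt(2))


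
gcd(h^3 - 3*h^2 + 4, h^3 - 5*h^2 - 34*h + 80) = h - 2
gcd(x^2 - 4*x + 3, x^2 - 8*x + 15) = x - 3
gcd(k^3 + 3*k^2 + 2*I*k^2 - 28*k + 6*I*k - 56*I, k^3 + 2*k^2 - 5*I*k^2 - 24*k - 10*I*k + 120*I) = k - 4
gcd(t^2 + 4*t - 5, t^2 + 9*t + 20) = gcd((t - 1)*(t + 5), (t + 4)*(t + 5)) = t + 5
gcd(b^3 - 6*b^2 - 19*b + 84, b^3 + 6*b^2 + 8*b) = b + 4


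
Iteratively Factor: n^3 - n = (n - 1)*(n^2 + n) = (n - 1)*(n + 1)*(n)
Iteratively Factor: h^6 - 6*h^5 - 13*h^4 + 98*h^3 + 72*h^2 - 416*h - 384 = (h - 4)*(h^5 - 2*h^4 - 21*h^3 + 14*h^2 + 128*h + 96) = (h - 4)^2*(h^4 + 2*h^3 - 13*h^2 - 38*h - 24) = (h - 4)^2*(h + 1)*(h^3 + h^2 - 14*h - 24) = (h - 4)^3*(h + 1)*(h^2 + 5*h + 6) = (h - 4)^3*(h + 1)*(h + 2)*(h + 3)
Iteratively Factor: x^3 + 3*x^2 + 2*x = (x + 1)*(x^2 + 2*x) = (x + 1)*(x + 2)*(x)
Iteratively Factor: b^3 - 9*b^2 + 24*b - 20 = (b - 5)*(b^2 - 4*b + 4) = (b - 5)*(b - 2)*(b - 2)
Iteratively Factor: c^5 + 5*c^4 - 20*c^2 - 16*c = (c + 4)*(c^4 + c^3 - 4*c^2 - 4*c) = c*(c + 4)*(c^3 + c^2 - 4*c - 4) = c*(c + 2)*(c + 4)*(c^2 - c - 2) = c*(c + 1)*(c + 2)*(c + 4)*(c - 2)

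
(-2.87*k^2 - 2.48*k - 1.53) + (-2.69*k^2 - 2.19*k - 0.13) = -5.56*k^2 - 4.67*k - 1.66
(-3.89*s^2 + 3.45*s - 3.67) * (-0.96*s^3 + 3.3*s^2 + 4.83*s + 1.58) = 3.7344*s^5 - 16.149*s^4 - 3.8805*s^3 - 1.5937*s^2 - 12.2751*s - 5.7986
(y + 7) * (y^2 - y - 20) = y^3 + 6*y^2 - 27*y - 140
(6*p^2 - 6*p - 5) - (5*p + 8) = 6*p^2 - 11*p - 13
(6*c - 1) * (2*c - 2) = 12*c^2 - 14*c + 2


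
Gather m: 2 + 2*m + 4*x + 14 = 2*m + 4*x + 16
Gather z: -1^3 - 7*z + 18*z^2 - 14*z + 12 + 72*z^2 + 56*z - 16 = 90*z^2 + 35*z - 5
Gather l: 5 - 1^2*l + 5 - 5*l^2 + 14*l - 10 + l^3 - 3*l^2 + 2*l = l^3 - 8*l^2 + 15*l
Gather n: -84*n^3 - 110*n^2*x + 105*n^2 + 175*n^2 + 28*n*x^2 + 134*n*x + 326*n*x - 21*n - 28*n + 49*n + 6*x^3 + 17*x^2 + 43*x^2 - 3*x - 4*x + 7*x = -84*n^3 + n^2*(280 - 110*x) + n*(28*x^2 + 460*x) + 6*x^3 + 60*x^2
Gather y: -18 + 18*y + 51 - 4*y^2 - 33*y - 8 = -4*y^2 - 15*y + 25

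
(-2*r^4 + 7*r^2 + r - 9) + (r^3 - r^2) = -2*r^4 + r^3 + 6*r^2 + r - 9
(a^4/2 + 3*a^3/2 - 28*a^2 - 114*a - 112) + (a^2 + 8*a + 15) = a^4/2 + 3*a^3/2 - 27*a^2 - 106*a - 97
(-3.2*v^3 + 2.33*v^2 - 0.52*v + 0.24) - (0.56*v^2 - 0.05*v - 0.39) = -3.2*v^3 + 1.77*v^2 - 0.47*v + 0.63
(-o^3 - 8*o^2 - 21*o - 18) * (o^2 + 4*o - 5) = -o^5 - 12*o^4 - 48*o^3 - 62*o^2 + 33*o + 90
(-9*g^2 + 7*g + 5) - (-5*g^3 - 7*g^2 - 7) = 5*g^3 - 2*g^2 + 7*g + 12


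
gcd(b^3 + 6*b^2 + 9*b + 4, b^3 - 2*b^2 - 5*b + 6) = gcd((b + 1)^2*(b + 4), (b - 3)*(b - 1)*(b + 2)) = 1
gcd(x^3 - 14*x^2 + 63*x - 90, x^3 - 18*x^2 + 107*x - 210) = x^2 - 11*x + 30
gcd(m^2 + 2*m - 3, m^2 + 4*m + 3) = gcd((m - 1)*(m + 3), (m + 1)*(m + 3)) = m + 3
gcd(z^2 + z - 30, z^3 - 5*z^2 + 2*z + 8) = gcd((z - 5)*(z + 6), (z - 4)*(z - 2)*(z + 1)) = 1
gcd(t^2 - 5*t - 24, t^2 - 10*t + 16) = t - 8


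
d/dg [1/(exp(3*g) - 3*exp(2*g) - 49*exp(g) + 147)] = (-3*exp(2*g) + 6*exp(g) + 49)*exp(g)/(exp(3*g) - 3*exp(2*g) - 49*exp(g) + 147)^2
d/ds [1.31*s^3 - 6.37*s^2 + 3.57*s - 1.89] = 3.93*s^2 - 12.74*s + 3.57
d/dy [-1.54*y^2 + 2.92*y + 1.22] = 2.92 - 3.08*y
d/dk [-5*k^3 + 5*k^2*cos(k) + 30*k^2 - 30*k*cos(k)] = -5*k^2*sin(k) - 15*k^2 + 30*k*sin(k) + 10*k*cos(k) + 60*k - 30*cos(k)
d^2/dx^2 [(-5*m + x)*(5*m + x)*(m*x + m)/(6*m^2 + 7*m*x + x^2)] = m^2*(2100*m^4 + 1116*m^3*x - 2078*m^3 + 252*m^2*x^2 - 1050*m^2*x + 36*m*x^3 - 186*m*x^2 - 14*x^3)/(216*m^6 + 756*m^5*x + 990*m^4*x^2 + 595*m^3*x^3 + 165*m^2*x^4 + 21*m*x^5 + x^6)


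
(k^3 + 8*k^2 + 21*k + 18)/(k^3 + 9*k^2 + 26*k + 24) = (k + 3)/(k + 4)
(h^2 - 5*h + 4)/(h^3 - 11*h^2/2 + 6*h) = 2*(h - 1)/(h*(2*h - 3))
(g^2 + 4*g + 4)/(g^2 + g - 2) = (g + 2)/(g - 1)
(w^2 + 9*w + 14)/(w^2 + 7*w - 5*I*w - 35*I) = (w + 2)/(w - 5*I)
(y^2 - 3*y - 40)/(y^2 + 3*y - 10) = (y - 8)/(y - 2)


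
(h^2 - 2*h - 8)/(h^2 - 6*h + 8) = (h + 2)/(h - 2)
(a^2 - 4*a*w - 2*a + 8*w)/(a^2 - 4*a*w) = (a - 2)/a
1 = 1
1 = 1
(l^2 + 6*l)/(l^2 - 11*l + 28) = l*(l + 6)/(l^2 - 11*l + 28)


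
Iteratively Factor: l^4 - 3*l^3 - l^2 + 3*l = (l + 1)*(l^3 - 4*l^2 + 3*l) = l*(l + 1)*(l^2 - 4*l + 3) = l*(l - 1)*(l + 1)*(l - 3)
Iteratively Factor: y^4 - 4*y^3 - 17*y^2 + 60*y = (y - 3)*(y^3 - y^2 - 20*y) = (y - 3)*(y + 4)*(y^2 - 5*y) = y*(y - 3)*(y + 4)*(y - 5)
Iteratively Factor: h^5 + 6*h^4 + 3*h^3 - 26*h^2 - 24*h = (h - 2)*(h^4 + 8*h^3 + 19*h^2 + 12*h) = (h - 2)*(h + 3)*(h^3 + 5*h^2 + 4*h) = (h - 2)*(h + 3)*(h + 4)*(h^2 + h) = (h - 2)*(h + 1)*(h + 3)*(h + 4)*(h)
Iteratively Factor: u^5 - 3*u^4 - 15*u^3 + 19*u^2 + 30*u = (u + 1)*(u^4 - 4*u^3 - 11*u^2 + 30*u) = u*(u + 1)*(u^3 - 4*u^2 - 11*u + 30) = u*(u - 2)*(u + 1)*(u^2 - 2*u - 15) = u*(u - 5)*(u - 2)*(u + 1)*(u + 3)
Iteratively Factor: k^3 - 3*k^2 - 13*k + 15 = (k + 3)*(k^2 - 6*k + 5) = (k - 5)*(k + 3)*(k - 1)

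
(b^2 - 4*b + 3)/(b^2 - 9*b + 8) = (b - 3)/(b - 8)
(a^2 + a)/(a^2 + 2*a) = (a + 1)/(a + 2)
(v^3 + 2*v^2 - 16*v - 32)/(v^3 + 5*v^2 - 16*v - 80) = (v + 2)/(v + 5)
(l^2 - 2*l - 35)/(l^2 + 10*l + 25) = (l - 7)/(l + 5)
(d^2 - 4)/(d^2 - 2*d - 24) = (4 - d^2)/(-d^2 + 2*d + 24)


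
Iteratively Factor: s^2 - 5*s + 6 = (s - 2)*(s - 3)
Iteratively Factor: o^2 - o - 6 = (o + 2)*(o - 3)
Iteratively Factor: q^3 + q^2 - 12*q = (q + 4)*(q^2 - 3*q) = (q - 3)*(q + 4)*(q)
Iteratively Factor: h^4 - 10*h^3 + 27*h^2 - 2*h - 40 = (h - 5)*(h^3 - 5*h^2 + 2*h + 8) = (h - 5)*(h - 4)*(h^2 - h - 2) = (h - 5)*(h - 4)*(h - 2)*(h + 1)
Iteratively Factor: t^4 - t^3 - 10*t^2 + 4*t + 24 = (t + 2)*(t^3 - 3*t^2 - 4*t + 12) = (t + 2)^2*(t^2 - 5*t + 6) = (t - 3)*(t + 2)^2*(t - 2)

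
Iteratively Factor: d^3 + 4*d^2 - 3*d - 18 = (d + 3)*(d^2 + d - 6) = (d + 3)^2*(d - 2)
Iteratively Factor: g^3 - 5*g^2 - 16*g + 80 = (g - 4)*(g^2 - g - 20) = (g - 4)*(g + 4)*(g - 5)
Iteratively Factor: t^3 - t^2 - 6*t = (t)*(t^2 - t - 6) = t*(t - 3)*(t + 2)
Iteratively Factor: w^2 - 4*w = (w)*(w - 4)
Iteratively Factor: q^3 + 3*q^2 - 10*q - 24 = (q + 4)*(q^2 - q - 6) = (q - 3)*(q + 4)*(q + 2)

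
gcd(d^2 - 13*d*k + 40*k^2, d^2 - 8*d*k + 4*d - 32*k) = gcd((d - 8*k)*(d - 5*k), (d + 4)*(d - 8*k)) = d - 8*k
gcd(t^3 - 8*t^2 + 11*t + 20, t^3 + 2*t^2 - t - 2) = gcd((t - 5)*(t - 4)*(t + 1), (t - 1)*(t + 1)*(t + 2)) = t + 1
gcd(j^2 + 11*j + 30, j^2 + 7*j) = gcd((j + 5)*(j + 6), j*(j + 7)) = 1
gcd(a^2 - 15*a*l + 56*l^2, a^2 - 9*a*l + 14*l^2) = a - 7*l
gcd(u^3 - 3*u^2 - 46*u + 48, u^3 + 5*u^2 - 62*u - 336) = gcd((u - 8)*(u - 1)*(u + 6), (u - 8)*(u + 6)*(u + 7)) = u^2 - 2*u - 48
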